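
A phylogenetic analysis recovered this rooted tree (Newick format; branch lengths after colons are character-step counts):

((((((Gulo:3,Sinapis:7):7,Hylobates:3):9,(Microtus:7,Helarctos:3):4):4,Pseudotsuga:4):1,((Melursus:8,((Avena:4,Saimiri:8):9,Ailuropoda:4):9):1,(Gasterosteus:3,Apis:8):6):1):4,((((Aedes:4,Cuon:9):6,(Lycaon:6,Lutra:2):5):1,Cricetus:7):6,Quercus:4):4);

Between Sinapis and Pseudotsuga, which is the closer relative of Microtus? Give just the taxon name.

The MRCA of Microtus and Sinapis subtends (((Gulo,Sinapis),Hylobates),(Microtus,Helarctos)) (5 taxa).
The MRCA of Microtus and Pseudotsuga subtends ((((Gulo,Sinapis),Hylobates),(Microtus,Helarctos)),Pseudotsuga) (6 taxa).
The first is nested inside the second, so Microtus shares a more recent common ancestor with Sinapis.

Sinapis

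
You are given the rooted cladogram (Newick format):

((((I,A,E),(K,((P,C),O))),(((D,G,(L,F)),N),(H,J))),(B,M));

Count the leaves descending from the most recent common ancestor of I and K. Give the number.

7

The MRCA of I and K is the node subtending ((I,A,E),(K,((P,C),O))).
That clade contains 7 terminal taxa: A, C, E, I, K, O, P.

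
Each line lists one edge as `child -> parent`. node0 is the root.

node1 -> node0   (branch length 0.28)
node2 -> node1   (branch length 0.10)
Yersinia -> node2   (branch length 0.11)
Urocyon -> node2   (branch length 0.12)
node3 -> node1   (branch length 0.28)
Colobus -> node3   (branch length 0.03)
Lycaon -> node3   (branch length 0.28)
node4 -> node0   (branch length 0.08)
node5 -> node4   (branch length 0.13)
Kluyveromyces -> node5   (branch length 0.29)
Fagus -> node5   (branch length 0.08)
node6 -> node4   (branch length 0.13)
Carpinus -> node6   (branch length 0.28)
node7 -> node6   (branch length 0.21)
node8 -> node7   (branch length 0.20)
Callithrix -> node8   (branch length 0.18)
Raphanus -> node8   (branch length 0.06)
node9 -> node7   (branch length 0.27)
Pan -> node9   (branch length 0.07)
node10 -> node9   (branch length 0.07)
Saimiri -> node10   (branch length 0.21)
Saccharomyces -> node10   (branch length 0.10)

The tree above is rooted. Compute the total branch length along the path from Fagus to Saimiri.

1.10

The path runs Fagus → … → MRCA → … → Saimiri; the MRCA is the node subtending ((Kluyveromyces,Fagus),(Carpinus,((Callithrix,Raphanus),(Pan,(Saimiri,Saccharomyces))))).
Branch lengths along that path: 0.08 + 0.13 + 0.13 + 0.21 + 0.27 + 0.07 + 0.21 = 1.10.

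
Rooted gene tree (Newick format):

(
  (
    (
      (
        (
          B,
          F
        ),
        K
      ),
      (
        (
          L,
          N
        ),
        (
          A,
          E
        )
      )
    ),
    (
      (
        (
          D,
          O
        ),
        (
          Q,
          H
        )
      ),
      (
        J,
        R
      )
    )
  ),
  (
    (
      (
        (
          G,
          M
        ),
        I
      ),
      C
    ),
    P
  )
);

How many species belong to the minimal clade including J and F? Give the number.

The MRCA of J and F is the node subtending ((((B,F),K),((L,N),(A,E))),(((D,O),(Q,H)),(J,R))).
That clade contains 13 terminal taxa: A, B, D, E, F, H, J, K, L, N, O, Q, R.

13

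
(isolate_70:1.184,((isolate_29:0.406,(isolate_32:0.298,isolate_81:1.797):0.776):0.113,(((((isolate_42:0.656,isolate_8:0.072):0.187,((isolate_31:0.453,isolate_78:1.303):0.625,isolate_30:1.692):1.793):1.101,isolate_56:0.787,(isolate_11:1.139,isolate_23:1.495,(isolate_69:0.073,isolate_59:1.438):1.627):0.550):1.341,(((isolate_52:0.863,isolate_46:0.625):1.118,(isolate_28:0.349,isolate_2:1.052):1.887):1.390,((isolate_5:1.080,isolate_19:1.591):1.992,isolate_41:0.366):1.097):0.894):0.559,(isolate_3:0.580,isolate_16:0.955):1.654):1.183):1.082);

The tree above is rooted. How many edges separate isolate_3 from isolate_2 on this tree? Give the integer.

The MRCA of isolate_3 and isolate_2 is the node subtending (((((isolate_42,isolate_8),((isolate_31,isolate_78),isolate_30)),isolate_56,(isolate_11,isolate_23,(isolate_69,isolate_59))),(((isolate_52,isolate_46),(isolate_28,isolate_2)),((isolate_5,isolate_19),isolate_41))),(isolate_3,isolate_16)).
From isolate_3 up to that node: 2 branches. From isolate_2 up to the same node: 5 branches. Total: 2 + 5 = 7.

7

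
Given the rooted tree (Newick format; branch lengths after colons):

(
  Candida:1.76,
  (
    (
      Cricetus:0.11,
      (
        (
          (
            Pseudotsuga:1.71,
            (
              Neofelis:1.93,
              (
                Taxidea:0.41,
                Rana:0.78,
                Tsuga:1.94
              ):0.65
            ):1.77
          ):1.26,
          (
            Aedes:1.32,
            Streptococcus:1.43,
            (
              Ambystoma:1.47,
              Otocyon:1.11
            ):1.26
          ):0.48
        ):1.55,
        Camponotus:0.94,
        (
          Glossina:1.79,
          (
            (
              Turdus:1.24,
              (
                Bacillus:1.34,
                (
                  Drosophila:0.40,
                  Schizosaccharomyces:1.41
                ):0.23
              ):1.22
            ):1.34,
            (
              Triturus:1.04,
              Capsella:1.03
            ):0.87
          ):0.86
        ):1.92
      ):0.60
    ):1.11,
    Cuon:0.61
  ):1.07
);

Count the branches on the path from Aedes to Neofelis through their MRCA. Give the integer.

5

The MRCA of Aedes and Neofelis is the node subtending ((Pseudotsuga,(Neofelis,(Taxidea,Rana,Tsuga))),(Aedes,Streptococcus,(Ambystoma,Otocyon))).
From Aedes up to that node: 2 branches. From Neofelis up to the same node: 3 branches. Total: 2 + 3 = 5.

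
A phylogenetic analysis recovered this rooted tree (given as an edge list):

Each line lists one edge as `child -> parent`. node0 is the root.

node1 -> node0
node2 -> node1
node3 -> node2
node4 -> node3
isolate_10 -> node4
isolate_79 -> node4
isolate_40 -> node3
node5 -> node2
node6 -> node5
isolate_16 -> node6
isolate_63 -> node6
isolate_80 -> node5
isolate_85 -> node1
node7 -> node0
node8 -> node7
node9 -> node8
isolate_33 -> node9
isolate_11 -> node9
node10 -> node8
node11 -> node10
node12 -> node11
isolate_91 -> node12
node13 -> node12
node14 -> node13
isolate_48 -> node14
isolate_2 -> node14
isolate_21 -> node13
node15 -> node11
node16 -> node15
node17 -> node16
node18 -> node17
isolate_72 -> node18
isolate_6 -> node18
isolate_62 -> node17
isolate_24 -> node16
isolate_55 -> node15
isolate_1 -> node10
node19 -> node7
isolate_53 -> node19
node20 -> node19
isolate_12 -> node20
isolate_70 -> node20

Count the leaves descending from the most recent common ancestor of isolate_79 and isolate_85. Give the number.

7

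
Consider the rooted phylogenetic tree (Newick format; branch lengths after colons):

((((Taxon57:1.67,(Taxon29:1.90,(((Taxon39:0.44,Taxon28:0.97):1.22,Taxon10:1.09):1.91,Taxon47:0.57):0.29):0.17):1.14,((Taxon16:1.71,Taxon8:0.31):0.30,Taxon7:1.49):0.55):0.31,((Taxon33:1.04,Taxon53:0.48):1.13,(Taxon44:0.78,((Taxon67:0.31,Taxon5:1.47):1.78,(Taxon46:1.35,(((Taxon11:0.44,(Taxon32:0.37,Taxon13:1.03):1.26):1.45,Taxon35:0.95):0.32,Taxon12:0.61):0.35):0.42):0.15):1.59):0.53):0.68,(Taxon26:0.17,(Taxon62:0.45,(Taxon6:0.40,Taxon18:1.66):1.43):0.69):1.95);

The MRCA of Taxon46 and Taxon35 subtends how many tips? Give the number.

6

The MRCA of Taxon46 and Taxon35 is the node subtending (Taxon46,(((Taxon11,(Taxon32,Taxon13)),Taxon35),Taxon12)).
That clade contains 6 terminal taxa: Taxon11, Taxon12, Taxon13, Taxon32, Taxon35, Taxon46.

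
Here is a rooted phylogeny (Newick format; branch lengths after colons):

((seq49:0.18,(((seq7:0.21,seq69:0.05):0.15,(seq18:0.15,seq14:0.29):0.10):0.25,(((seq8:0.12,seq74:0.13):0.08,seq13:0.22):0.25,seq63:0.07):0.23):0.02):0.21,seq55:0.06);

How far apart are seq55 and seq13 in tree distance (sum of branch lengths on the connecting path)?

The path runs seq55 → … → MRCA → … → seq13; the MRCA is the root of the tree.
Branch lengths along that path: 0.06 + 0.21 + 0.02 + 0.23 + 0.25 + 0.22 = 0.99.

0.99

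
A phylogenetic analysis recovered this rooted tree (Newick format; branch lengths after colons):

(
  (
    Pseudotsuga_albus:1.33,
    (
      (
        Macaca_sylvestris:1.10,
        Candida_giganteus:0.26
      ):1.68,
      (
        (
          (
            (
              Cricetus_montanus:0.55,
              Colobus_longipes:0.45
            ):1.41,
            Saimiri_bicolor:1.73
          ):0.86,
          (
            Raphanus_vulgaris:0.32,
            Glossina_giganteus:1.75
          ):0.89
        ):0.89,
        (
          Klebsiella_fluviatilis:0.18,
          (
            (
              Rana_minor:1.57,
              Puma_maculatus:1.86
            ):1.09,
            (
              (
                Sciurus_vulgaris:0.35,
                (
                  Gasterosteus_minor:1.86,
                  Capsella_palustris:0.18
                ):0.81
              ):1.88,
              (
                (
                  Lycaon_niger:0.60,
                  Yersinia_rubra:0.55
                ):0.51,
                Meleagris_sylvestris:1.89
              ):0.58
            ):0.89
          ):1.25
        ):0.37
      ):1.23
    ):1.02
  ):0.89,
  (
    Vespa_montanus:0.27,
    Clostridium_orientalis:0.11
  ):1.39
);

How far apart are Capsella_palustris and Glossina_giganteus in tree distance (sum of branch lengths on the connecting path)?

The path runs Capsella_palustris → … → MRCA → … → Glossina_giganteus; the MRCA is the node subtending ((((Cricetus_montanus,Colobus_longipes),Saimiri_bicolor),(Raphanus_vulgaris,Glossina_giganteus)),(Klebsiella_fluviatilis,((Rana_minor,Puma_maculatus),((Sciurus_vulgaris,(Gasterosteus_minor,Capsella_palustris)),((Lycaon_niger,Yersinia_rubra),Meleagris_sylvestris))))).
Branch lengths along that path: 0.18 + 0.81 + 1.88 + 0.89 + 1.25 + 0.37 + 0.89 + 0.89 + 1.75 = 8.91.

8.91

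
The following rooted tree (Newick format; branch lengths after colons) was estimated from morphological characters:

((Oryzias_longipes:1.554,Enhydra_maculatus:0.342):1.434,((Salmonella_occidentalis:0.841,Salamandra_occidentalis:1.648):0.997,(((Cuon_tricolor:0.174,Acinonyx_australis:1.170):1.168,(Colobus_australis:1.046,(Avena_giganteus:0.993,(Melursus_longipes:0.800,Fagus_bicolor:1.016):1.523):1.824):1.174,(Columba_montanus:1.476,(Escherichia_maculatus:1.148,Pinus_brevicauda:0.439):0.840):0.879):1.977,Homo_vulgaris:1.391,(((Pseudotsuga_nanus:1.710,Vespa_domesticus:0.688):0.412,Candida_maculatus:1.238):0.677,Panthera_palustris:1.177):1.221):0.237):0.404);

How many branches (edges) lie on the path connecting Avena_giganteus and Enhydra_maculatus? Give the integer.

8

The MRCA of Avena_giganteus and Enhydra_maculatus is the root of the tree.
From Avena_giganteus up to that node: 6 branches. From Enhydra_maculatus up to the same node: 2 branches. Total: 6 + 2 = 8.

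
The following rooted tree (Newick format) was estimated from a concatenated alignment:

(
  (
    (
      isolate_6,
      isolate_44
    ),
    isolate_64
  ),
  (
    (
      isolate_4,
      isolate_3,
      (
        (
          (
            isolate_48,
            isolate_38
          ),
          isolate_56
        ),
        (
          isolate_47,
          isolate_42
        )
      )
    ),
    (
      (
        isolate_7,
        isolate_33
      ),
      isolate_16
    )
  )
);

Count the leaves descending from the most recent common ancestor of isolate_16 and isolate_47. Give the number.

10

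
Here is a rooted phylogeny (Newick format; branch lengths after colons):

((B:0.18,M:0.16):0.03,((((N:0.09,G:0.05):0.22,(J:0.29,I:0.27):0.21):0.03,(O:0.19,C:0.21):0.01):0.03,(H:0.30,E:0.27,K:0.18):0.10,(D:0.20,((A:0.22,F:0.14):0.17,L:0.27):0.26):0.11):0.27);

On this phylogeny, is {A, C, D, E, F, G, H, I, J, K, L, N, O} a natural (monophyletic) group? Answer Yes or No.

Yes

The most recent common ancestor of these taxa subtends ((((N,G),(J,I)),(O,C)),(H,E,K),(D,((A,F),L))).
That clade has exactly 13 tips — every listed taxon and nothing else — so the group is monophyletic.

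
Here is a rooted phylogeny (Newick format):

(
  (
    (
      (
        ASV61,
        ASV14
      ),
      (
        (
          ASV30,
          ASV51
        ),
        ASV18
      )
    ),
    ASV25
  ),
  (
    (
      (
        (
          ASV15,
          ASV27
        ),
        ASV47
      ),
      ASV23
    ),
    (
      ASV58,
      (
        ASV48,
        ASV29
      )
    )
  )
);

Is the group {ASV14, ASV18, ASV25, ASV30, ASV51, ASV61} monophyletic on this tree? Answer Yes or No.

The most recent common ancestor of these taxa subtends (((ASV61,ASV14),((ASV30,ASV51),ASV18)),ASV25).
That clade has exactly 6 tips — every listed taxon and nothing else — so the group is monophyletic.

Yes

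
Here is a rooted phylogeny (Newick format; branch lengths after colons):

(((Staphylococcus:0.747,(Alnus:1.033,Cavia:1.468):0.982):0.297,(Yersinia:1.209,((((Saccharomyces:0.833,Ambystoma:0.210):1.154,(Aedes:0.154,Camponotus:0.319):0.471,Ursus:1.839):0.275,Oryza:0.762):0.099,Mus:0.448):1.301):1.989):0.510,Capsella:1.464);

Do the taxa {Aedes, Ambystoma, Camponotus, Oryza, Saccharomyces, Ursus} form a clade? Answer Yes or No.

Yes

The most recent common ancestor of these taxa subtends (((Saccharomyces,Ambystoma),(Aedes,Camponotus),Ursus),Oryza).
That clade has exactly 6 tips — every listed taxon and nothing else — so the group is monophyletic.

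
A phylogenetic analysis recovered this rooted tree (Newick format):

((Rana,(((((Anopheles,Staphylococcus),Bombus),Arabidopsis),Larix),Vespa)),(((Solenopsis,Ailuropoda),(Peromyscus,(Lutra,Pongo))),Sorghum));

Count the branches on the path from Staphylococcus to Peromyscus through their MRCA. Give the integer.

11

The MRCA of Staphylococcus and Peromyscus is the root of the tree.
From Staphylococcus up to that node: 7 branches. From Peromyscus up to the same node: 4 branches. Total: 7 + 4 = 11.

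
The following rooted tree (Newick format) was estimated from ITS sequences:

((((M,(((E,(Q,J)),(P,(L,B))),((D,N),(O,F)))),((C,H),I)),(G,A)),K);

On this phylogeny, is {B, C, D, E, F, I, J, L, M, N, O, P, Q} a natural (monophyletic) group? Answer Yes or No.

No

The MRCA of the listed taxa subtends ((M,(((E,(Q,J)),(P,(L,B))),((D,N),(O,F)))),((C,H),I)).
That clade also contains H, which is not in the proposed group, so the group is not monophyletic.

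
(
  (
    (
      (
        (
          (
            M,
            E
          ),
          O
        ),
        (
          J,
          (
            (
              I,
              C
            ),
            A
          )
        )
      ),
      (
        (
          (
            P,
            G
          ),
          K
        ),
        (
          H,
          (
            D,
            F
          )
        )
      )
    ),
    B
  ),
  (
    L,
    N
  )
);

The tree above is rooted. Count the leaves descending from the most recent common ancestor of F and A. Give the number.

13

The MRCA of F and A is the node subtending ((((M,E),O),(J,((I,C),A))),(((P,G),K),(H,(D,F)))).
That clade contains 13 terminal taxa: A, C, D, E, F, G, H, I, J, K, M, O, P.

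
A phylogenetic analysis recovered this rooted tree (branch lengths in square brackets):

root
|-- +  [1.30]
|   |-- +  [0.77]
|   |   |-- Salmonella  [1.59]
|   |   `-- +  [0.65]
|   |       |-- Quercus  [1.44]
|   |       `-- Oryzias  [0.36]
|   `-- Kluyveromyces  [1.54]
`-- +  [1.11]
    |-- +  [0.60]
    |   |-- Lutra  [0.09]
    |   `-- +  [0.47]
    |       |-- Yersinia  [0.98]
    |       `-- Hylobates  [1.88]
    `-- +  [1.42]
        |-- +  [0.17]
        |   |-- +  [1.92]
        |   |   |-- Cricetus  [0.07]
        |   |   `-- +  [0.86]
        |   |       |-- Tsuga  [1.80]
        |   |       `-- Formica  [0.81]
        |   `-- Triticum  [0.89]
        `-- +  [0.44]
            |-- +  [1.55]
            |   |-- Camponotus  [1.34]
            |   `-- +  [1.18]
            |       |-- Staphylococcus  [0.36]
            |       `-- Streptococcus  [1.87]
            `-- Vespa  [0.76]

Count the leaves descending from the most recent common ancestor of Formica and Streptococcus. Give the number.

The MRCA of Formica and Streptococcus is the node subtending (((Cricetus,(Tsuga,Formica)),Triticum),((Camponotus,(Staphylococcus,Streptococcus)),Vespa)).
That clade contains 8 terminal taxa: Camponotus, Cricetus, Formica, Staphylococcus, Streptococcus, Triticum, Tsuga, Vespa.

8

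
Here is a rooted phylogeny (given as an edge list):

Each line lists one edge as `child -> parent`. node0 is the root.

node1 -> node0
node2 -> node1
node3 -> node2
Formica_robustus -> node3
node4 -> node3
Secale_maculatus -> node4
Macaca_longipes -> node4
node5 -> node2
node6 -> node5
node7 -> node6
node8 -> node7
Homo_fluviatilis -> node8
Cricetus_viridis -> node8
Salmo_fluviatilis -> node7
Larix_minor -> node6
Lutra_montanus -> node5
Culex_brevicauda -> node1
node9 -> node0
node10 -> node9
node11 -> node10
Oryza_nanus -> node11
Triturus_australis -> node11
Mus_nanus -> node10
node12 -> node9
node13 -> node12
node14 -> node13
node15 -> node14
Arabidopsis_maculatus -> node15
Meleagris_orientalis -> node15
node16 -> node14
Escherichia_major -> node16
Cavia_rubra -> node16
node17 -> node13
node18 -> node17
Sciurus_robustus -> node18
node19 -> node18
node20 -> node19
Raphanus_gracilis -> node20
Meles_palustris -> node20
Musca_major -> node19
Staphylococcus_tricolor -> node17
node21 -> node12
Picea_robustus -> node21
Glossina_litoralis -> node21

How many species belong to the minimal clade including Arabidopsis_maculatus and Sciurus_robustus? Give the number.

9

The MRCA of Arabidopsis_maculatus and Sciurus_robustus is the node subtending (((Arabidopsis_maculatus,Meleagris_orientalis),(Escherichia_major,Cavia_rubra)),((Sciurus_robustus,((Raphanus_gracilis,Meles_palustris),Musca_major)),Staphylococcus_tricolor)).
That clade contains 9 terminal taxa: Arabidopsis_maculatus, Cavia_rubra, Escherichia_major, Meleagris_orientalis, Meles_palustris, Musca_major, Raphanus_gracilis, Sciurus_robustus, Staphylococcus_tricolor.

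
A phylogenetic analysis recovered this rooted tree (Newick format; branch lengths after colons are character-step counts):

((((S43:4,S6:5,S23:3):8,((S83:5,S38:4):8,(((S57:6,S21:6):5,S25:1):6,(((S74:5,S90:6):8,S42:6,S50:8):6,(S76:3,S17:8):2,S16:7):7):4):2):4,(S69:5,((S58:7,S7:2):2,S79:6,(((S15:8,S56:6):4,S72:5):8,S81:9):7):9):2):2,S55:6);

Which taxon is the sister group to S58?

S7

S58 attaches to the tree at the node subtending (S58,S7).
The other lineage descending from that same node — the sister group — is the single tip S7.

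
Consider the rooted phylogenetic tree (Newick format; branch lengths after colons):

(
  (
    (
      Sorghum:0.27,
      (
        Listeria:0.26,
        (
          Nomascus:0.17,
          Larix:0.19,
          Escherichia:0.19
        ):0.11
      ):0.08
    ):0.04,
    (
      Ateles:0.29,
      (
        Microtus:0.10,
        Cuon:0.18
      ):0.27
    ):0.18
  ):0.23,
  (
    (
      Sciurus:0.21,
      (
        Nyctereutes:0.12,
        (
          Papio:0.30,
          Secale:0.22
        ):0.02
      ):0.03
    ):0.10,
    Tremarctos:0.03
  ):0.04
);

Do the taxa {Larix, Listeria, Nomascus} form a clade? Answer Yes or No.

No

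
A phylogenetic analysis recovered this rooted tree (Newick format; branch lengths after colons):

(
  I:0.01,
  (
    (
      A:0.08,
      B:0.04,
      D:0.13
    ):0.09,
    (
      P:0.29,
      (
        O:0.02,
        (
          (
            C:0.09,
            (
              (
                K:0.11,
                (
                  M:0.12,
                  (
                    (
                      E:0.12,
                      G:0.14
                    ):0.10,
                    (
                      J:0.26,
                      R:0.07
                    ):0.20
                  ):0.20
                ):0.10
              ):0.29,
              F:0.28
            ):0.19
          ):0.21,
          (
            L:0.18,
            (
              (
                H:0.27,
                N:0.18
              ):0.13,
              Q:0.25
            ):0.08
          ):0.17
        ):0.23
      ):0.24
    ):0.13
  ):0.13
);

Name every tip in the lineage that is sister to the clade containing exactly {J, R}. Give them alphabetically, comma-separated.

The clade containing exactly {J, R} attaches to the tree at the node subtending ((E,G),(J,R)).
The other lineage descending from that same node — the sister group — is (E,G); its 2 tips in alphabetical order are the answer.

E, G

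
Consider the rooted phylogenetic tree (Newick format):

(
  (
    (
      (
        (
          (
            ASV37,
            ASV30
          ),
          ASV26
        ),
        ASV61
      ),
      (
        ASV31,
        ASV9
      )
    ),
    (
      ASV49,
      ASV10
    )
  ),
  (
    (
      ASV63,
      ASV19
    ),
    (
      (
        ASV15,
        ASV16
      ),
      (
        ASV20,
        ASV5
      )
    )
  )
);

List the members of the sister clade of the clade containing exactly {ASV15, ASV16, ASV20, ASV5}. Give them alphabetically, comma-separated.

ASV19, ASV63

The clade containing exactly {ASV15, ASV16, ASV20, ASV5} attaches to the tree at the node subtending ((ASV63,ASV19),((ASV15,ASV16),(ASV20,ASV5))).
The other lineage descending from that same node — the sister group — is (ASV63,ASV19); its 2 tips in alphabetical order are the answer.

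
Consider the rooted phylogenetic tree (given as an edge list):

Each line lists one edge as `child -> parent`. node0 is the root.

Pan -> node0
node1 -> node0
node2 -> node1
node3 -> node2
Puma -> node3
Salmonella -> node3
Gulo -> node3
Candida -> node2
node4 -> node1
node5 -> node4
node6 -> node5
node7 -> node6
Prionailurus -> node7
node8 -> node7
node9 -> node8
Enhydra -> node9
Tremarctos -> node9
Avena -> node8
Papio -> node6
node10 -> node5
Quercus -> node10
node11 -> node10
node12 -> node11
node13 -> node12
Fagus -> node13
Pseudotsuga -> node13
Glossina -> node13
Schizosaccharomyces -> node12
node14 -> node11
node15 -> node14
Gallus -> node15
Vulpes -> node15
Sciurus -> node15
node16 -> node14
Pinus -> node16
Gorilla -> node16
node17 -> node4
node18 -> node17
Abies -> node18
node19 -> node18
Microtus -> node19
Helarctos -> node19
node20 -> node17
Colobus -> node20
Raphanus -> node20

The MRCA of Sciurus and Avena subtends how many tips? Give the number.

The MRCA of Sciurus and Avena is the node subtending (((Prionailurus,((Enhydra,Tremarctos),Avena)),Papio),(Quercus,(((Fagus,Pseudotsuga,Glossina),Schizosaccharomyces),((Gallus,Vulpes,Sciurus),(Pinus,Gorilla))))).
That clade contains 15 terminal taxa: Avena, Enhydra, Fagus, Gallus, Glossina, Gorilla, Papio, Pinus, Prionailurus, Pseudotsuga, Quercus, Schizosaccharomyces, Sciurus, Tremarctos, Vulpes.

15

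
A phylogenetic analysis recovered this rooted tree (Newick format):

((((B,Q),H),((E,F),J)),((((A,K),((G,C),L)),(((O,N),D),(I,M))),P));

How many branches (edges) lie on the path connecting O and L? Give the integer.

The MRCA of O and L is the node subtending (((A,K),((G,C),L)),(((O,N),D),(I,M))).
From O up to that node: 4 branches. From L up to the same node: 3 branches. Total: 4 + 3 = 7.

7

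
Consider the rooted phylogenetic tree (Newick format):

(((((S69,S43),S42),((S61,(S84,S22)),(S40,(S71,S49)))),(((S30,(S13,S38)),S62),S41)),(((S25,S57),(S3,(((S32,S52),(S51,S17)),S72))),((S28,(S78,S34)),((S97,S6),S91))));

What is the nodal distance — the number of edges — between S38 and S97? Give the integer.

11

The MRCA of S38 and S97 is the root of the tree.
From S38 up to that node: 6 branches. From S97 up to the same node: 5 branches. Total: 6 + 5 = 11.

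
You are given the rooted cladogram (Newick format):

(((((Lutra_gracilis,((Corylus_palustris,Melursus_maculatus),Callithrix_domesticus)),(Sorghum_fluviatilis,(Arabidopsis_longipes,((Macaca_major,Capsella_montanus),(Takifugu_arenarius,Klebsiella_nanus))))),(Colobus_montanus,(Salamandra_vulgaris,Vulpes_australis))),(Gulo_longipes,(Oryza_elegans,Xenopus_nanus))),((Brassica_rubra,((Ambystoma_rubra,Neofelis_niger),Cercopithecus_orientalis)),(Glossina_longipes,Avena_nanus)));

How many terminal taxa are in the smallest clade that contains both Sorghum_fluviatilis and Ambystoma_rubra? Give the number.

22

The MRCA of Sorghum_fluviatilis and Ambystoma_rubra is the root, so the clade is the entire tree.
That clade contains 22 terminal taxa: Ambystoma_rubra, Arabidopsis_longipes, Avena_nanus, Brassica_rubra, Callithrix_domesticus, Capsella_montanus, Cercopithecus_orientalis, Colobus_montanus, Corylus_palustris, Glossina_longipes, Gulo_longipes, Klebsiella_nanus, Lutra_gracilis, Macaca_major, Melursus_maculatus, Neofelis_niger, Oryza_elegans, Salamandra_vulgaris, Sorghum_fluviatilis, Takifugu_arenarius, Vulpes_australis, Xenopus_nanus.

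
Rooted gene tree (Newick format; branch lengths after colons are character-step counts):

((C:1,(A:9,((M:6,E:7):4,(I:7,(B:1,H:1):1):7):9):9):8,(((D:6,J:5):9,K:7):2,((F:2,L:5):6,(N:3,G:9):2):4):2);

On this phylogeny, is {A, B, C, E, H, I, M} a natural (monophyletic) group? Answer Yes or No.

The most recent common ancestor of these taxa subtends (C,(A,((M,E),(I,(B,H))))).
That clade has exactly 7 tips — every listed taxon and nothing else — so the group is monophyletic.

Yes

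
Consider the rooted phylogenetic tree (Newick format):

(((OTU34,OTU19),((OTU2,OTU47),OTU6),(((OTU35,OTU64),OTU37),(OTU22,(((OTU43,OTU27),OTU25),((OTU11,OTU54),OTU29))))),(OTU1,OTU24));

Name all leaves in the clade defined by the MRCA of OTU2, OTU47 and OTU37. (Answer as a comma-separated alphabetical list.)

Tracing OTU2: it sits inside (OTU2,OTU47).
Tracing OTU47: it sits inside (OTU2,OTU47).
Tracing OTU37: it sits inside ((OTU35,OTU64),OTU37).
The smallest clade enclosing all 3 is ((OTU34,OTU19),((OTU2,OTU47),OTU6),(((OTU35,OTU64),OTU37),(OTU22,(((OTU43,OTU27),OTU25),((OTU11,OTU54),OTU29))))); the answer is its 15 terminal taxa in alphabetical order.

OTU11, OTU19, OTU2, OTU22, OTU25, OTU27, OTU29, OTU34, OTU35, OTU37, OTU43, OTU47, OTU54, OTU6, OTU64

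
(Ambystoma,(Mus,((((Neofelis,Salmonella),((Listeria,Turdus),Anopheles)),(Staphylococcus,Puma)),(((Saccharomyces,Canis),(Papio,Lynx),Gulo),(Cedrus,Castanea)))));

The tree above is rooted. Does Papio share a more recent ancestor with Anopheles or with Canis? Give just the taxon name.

Canis

The MRCA of Papio and Canis subtends ((Saccharomyces,Canis),(Papio,Lynx),Gulo) (5 taxa).
The MRCA of Papio and Anopheles subtends ((((Neofelis,Salmonella),((Listeria,Turdus),Anopheles)),(Staphylococcus,Puma)),(((Saccharomyces,Canis),(Papio,Lynx),Gulo),(Cedrus,Castanea))) (14 taxa).
The first is nested inside the second, so Papio shares a more recent common ancestor with Canis.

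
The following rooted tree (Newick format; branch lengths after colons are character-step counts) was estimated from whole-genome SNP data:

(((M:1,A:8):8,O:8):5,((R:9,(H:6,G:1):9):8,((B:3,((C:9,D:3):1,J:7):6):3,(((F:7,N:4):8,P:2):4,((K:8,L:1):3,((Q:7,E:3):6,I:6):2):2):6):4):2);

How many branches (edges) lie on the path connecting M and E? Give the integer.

The MRCA of M and E is the root of the tree.
From M up to that node: 3 branches. From E up to the same node: 7 branches. Total: 3 + 7 = 10.

10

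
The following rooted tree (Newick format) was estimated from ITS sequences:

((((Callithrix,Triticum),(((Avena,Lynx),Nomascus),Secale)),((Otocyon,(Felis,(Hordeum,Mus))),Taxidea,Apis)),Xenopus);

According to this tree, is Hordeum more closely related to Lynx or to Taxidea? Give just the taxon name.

Taxidea

The MRCA of Hordeum and Taxidea subtends ((Otocyon,(Felis,(Hordeum,Mus))),Taxidea,Apis) (6 taxa).
The MRCA of Hordeum and Lynx subtends (((Callithrix,Triticum),(((Avena,Lynx),Nomascus),Secale)),((Otocyon,(Felis,(Hordeum,Mus))),Taxidea,Apis)) (12 taxa).
The first is nested inside the second, so Hordeum shares a more recent common ancestor with Taxidea.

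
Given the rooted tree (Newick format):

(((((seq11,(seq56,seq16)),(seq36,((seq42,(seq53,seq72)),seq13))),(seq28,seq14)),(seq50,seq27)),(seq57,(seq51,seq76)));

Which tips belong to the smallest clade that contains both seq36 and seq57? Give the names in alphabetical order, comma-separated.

Tracing seq36: it sits inside (seq36,((seq42,(seq53,seq72)),seq13)).
Tracing seq57: it sits inside (seq57,(seq51,seq76)).
The smallest clade enclosing both is the whole tree (their MRCA is the root), so the answer is all 15 tips in alphabetical order.

seq11, seq13, seq14, seq16, seq27, seq28, seq36, seq42, seq50, seq51, seq53, seq56, seq57, seq72, seq76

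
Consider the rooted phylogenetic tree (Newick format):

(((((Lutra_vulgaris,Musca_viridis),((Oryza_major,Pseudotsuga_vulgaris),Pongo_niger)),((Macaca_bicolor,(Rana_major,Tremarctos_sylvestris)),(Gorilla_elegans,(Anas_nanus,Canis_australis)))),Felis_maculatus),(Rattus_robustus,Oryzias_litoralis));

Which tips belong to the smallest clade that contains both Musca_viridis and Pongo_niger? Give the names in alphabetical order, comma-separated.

Tracing Musca_viridis: it sits inside (Lutra_vulgaris,Musca_viridis).
Tracing Pongo_niger: it sits inside ((Oryza_major,Pseudotsuga_vulgaris),Pongo_niger).
The smallest clade enclosing both is ((Lutra_vulgaris,Musca_viridis),((Oryza_major,Pseudotsuga_vulgaris),Pongo_niger)); the answer is its 5 terminal taxa in alphabetical order.

Lutra_vulgaris, Musca_viridis, Oryza_major, Pongo_niger, Pseudotsuga_vulgaris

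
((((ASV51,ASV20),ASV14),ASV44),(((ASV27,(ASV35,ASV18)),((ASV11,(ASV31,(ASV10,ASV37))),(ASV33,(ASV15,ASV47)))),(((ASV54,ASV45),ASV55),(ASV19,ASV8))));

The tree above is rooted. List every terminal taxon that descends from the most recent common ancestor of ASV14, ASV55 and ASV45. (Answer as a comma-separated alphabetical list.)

Tracing ASV14: it sits inside ((ASV51,ASV20),ASV14).
Tracing ASV55: it sits inside ((ASV54,ASV45),ASV55).
Tracing ASV45: it sits inside (ASV54,ASV45).
The smallest clade enclosing all 3 is the whole tree (their MRCA is the root), so the answer is all 19 tips in alphabetical order.

ASV10, ASV11, ASV14, ASV15, ASV18, ASV19, ASV20, ASV27, ASV31, ASV33, ASV35, ASV37, ASV44, ASV45, ASV47, ASV51, ASV54, ASV55, ASV8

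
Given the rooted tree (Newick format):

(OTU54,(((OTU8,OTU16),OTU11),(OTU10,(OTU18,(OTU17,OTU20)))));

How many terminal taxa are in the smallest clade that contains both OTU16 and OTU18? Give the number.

7

The MRCA of OTU16 and OTU18 is the node subtending (((OTU8,OTU16),OTU11),(OTU10,(OTU18,(OTU17,OTU20)))).
That clade contains 7 terminal taxa: OTU10, OTU11, OTU16, OTU17, OTU18, OTU20, OTU8.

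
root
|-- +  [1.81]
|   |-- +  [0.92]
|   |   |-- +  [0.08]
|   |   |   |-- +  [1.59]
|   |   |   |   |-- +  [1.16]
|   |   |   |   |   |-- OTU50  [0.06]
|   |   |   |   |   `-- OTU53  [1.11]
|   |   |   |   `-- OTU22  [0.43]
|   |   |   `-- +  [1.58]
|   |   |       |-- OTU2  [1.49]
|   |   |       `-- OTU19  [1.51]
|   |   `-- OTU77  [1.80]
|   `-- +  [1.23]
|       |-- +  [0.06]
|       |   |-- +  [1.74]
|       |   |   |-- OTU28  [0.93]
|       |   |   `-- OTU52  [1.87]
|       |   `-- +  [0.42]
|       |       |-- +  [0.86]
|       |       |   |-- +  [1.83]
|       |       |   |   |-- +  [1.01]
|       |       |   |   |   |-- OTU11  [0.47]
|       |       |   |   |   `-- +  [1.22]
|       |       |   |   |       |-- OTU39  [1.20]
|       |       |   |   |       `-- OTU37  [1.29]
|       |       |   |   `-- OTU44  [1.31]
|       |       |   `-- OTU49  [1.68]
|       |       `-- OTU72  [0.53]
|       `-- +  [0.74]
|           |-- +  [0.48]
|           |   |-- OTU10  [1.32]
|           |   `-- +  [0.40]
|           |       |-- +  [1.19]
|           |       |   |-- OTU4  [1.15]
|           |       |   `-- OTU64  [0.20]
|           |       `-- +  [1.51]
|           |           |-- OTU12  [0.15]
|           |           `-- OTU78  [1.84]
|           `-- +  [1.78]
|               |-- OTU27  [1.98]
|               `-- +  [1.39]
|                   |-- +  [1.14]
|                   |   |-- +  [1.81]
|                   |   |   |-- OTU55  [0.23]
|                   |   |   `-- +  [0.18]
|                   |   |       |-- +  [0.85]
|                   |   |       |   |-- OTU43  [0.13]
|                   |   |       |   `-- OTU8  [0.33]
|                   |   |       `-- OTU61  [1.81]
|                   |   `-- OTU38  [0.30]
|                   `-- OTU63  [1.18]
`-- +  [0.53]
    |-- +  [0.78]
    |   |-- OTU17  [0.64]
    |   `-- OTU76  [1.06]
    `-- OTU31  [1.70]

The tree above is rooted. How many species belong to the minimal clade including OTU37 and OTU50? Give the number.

The MRCA of OTU37 and OTU50 is the node subtending (((((OTU50,OTU53),OTU22),(OTU2,OTU19)),OTU77),(((OTU28,OTU52),((((OTU11,(OTU39,OTU37)),OTU44),OTU49),OTU72)),((OTU10,((OTU4,OTU64),(OTU12,OTU78))),(OTU27,(((OTU55,((OTU43,OTU8),OTU61)),OTU38),OTU63))))).
That clade contains 26 terminal taxa: OTU10, OTU11, OTU12, OTU19, OTU2, OTU22, OTU27, OTU28, OTU37, OTU38, OTU39, OTU4, OTU43, OTU44, OTU49, OTU50, OTU52, OTU53, OTU55, OTU61, OTU63, OTU64, OTU72, OTU77, OTU78, OTU8.

26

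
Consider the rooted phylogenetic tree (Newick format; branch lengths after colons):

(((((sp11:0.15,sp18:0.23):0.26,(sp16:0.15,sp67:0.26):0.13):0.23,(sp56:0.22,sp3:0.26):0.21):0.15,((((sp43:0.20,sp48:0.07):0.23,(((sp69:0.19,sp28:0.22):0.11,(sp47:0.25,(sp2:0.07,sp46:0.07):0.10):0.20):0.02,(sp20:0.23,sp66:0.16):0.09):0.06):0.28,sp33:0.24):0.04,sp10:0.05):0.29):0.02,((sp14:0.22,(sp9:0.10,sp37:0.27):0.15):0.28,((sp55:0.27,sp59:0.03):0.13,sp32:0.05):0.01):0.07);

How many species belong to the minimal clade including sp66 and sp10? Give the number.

The MRCA of sp66 and sp10 is the node subtending ((((sp43,sp48),(((sp69,sp28),(sp47,(sp2,sp46))),(sp20,sp66))),sp33),sp10).
That clade contains 11 terminal taxa: sp10, sp2, sp20, sp28, sp33, sp43, sp46, sp47, sp48, sp66, sp69.

11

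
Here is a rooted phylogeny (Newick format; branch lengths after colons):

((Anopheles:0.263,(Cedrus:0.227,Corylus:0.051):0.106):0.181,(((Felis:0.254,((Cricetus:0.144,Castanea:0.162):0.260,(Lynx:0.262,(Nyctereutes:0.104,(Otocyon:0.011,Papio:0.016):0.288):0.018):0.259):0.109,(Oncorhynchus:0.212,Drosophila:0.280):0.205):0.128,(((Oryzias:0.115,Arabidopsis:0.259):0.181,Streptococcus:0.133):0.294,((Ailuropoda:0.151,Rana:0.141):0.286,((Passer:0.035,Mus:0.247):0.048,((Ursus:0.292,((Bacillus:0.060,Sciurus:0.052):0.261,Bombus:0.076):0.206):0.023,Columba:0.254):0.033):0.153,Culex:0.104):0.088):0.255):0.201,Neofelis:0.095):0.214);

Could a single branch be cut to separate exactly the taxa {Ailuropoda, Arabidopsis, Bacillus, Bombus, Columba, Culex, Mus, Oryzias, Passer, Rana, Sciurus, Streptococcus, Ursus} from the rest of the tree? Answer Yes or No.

Yes

The most recent common ancestor of these taxa subtends (((Oryzias,Arabidopsis),Streptococcus),((Ailuropoda,Rana),((Passer,Mus),((Ursus,((Bacillus,Sciurus),Bombus)),Columba)),Culex)).
That clade has exactly 13 tips — every listed taxon and nothing else — so the group is monophyletic.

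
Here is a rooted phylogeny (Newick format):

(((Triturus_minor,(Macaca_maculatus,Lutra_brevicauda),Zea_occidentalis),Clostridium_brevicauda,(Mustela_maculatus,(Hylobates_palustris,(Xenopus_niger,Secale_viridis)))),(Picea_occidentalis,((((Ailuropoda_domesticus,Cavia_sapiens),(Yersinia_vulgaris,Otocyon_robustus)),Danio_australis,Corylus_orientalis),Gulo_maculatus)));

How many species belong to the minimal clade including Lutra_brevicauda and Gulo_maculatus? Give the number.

17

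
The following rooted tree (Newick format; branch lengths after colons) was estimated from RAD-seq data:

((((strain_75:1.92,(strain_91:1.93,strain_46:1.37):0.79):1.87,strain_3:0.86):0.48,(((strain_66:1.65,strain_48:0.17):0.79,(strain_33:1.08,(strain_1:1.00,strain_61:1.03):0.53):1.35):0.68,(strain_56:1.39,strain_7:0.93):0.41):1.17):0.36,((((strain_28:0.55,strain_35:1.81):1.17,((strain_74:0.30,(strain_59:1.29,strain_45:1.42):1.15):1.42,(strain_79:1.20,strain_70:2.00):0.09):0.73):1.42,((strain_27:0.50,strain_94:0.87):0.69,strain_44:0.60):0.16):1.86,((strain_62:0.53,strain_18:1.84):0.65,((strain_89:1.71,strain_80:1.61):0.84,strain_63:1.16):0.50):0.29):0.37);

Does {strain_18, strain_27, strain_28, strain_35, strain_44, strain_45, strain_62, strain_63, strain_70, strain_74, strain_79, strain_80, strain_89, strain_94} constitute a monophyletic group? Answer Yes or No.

No

The MRCA of the listed taxa subtends ((((strain_28,strain_35),((strain_74,(strain_59,strain_45)),(strain_79,strain_70))),((strain_27,strain_94),strain_44)),((strain_62,strain_18),((strain_89,strain_80),strain_63))).
That clade also contains strain_59, which is not in the proposed group, so the group is not monophyletic.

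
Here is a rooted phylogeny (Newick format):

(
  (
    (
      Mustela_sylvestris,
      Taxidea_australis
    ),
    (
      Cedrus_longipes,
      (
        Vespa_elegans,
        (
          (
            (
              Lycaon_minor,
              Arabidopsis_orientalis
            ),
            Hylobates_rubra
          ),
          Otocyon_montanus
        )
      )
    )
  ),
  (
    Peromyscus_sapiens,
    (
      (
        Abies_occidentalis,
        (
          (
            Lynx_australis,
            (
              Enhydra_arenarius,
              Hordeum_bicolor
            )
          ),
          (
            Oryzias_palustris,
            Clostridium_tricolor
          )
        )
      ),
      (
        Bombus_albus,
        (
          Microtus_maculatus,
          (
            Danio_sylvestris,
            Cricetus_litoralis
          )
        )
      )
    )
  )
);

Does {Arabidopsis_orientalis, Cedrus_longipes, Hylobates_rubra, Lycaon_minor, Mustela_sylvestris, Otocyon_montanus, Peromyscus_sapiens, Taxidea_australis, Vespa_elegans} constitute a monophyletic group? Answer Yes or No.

The MRCA of the listed taxa is the root, so the smallest clade containing them is the whole tree.
That clade also contains Abies_occidentalis, Bombus_albus, Clostridium_tricolor, Cricetus_litoralis, Danio_sylvestris, Enhydra_arenarius, Hordeum_bicolor, Lynx_australis, Microtus_maculatus, Oryzias_palustris, which are not in the proposed group, so the group is not monophyletic.

No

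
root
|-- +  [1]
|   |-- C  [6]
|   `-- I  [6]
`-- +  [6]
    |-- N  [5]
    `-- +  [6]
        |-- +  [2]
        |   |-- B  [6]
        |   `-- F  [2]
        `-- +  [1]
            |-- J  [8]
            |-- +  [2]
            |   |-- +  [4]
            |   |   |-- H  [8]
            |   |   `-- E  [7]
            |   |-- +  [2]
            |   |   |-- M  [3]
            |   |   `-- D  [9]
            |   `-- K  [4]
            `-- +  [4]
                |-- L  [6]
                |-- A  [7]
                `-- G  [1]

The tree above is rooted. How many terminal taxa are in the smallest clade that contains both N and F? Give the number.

The MRCA of N and F is the node subtending (N,((B,F),(J,((H,E),(M,D),K),(L,A,G)))).
That clade contains 12 terminal taxa: A, B, D, E, F, G, H, J, K, L, M, N.

12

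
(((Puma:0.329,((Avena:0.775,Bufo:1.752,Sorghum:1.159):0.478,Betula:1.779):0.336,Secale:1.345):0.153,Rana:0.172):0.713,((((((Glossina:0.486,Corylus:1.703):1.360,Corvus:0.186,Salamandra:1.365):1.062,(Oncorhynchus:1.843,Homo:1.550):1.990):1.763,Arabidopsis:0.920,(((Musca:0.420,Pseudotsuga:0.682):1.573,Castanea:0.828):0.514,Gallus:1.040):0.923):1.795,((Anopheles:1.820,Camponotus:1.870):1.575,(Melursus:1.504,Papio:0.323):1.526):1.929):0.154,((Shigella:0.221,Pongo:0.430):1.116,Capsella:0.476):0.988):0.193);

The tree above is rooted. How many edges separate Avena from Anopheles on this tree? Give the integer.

The MRCA of Avena and Anopheles is the root of the tree.
From Avena up to that node: 5 branches. From Anopheles up to the same node: 5 branches. Total: 5 + 5 = 10.

10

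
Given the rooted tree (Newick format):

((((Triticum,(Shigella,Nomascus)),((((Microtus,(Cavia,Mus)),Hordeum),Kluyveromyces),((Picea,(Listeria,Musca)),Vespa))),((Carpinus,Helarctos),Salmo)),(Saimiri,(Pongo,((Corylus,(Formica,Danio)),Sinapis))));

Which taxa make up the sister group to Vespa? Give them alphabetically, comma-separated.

Listeria, Musca, Picea

Vespa attaches to the tree at the node subtending ((Picea,(Listeria,Musca)),Vespa).
The other lineage descending from that same node — the sister group — is (Picea,(Listeria,Musca)); its 3 tips in alphabetical order are the answer.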